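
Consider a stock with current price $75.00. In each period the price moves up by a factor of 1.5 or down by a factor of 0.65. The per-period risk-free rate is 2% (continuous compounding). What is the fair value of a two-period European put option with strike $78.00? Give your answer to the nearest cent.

$16.48

Risk-neutral probability p = (e^0.02 − 0.65)/(1.5 − 0.65) = 0.3702/0.8500 = 0.4355
Terminal stock prices: S_uu = 168.8, S_ud = 73.12, S_dd = 31.69
Terminal payoffs (K − S): max(-90.75, 0) = 0, max(4.875, 0) = 4.875, max(46.31, 0) = 46.31
Node u (S = 112.5): V_u = e^(−0.02)·[0.4355·0.0000 + 0.5645·4.8750] = 2.6973
Node d (S = 48.75): V_d = e^(−0.02)·[0.4355·4.8750 + 0.5645·46.3125] = 27.7055
Node 0 (S = 75): V_0 = e^(−0.02)·[0.4355·2.6973 + 0.5645·27.7055] = 16.4807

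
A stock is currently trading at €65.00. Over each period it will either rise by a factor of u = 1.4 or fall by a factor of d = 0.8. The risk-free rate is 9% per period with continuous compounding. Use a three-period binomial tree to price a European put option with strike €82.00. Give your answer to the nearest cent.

Risk-neutral probability p = (e^0.09 − 0.8)/(1.4 − 0.8) = 0.2942/0.6000 = 0.4903
Terminal stock prices: S_uuu = 178.4, S_uud = 101.9, S_udd = 58.24, S_ddd = 33.28
Terminal payoffs (K − S): max(-96.36, 0) = 0, max(-19.92, 0) = 0, max(23.76, 0) = 23.76, max(48.72, 0) = 48.72
Node uu (S = 127.4): V_uu = e^(−0.09)·[0.4903·0.0000 + 0.5097·0.0000] = 0.0000
Node ud (S = 72.8): V_ud = e^(−0.09)·[0.4903·0.0000 + 0.5097·23.7600] = 11.0683
Node dd (S = 41.6): V_dd = e^(−0.09)·[0.4903·23.7600 + 0.5097·48.7200] = 33.3424
Node u (S = 91): V_u = e^(−0.09)·[0.4903·0.0000 + 0.5097·11.0683] = 5.1561
Node d (S = 52): V_d = e^(−0.09)·[0.4903·11.0683 + 0.5097·33.3424] = 20.4918
Node 0 (S = 65): V_0 = e^(−0.09)·[0.4903·5.1561 + 0.5097·20.4918] = 11.8563

€11.86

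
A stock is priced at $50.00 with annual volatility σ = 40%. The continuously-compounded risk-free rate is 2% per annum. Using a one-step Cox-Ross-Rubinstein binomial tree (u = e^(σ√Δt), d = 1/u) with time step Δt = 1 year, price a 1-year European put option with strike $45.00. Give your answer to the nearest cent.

$6.46

CRR parameters: u = e^(σ√Δt) = e^(0.4·√1) = 1.4918, d = 1/u = 0.6703
Per-period rate: rΔt = 0.02·1 = 0.02, so R = e^0.02 = 1.0202
Risk-neutral probability p = (e^0.02 − 0.6703)/(1.4918 − 0.6703) = 0.3499/0.8215 = 0.4259
Terminal stock prices: S_u = 74.59, S_d = 33.52
Terminal payoffs (K − S): max(-29.59, 0) = 0, max(11.48, 0) = 11.48
Node 0 (S = 50): V_0 = e^(−0.02)·[0.4259·0.0000 + 0.5741·11.4840] = 6.4624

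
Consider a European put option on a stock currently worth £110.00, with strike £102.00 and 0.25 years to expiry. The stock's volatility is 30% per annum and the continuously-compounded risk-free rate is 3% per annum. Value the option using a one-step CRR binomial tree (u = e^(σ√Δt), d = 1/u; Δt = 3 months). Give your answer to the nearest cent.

CRR parameters: u = e^(σ√Δt) = e^(0.3·√0.25) = 1.1618, d = 1/u = 0.8607
Per-period rate: rΔt = 0.03·0.25 = 0.0075, so R = e^0.0075 = 1.0075
Risk-neutral probability p = (e^0.0075 − 0.8607)/(1.1618 − 0.8607) = 0.1468/0.3011 = 0.4876
Terminal stock prices: S_u = 127.8, S_d = 94.68
Terminal payoffs (K − S): max(-25.8, 0) = 0, max(7.322, 0) = 7.322
Node 0 (S = 110): V_0 = e^(−0.0075)·[0.4876·0.0000 + 0.5124·7.3221] = 3.7240

£3.72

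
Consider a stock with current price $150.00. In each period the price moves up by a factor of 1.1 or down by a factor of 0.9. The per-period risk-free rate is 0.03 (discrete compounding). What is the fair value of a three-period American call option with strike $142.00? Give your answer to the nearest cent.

Risk-neutral probability p = (1 + 0.03 − 0.9)/(1.1 − 0.9) = 0.1300/0.2000 = 0.6500
Terminal stock prices: S_uuu = 199.7, S_uud = 163.4, S_udd = 133.7, S_ddd = 109.4
Terminal payoffs (S − K): max(57.65, 0) = 57.65, max(21.35, 0) = 21.35, max(-8.35, 0) = 0, max(-32.65, 0) = 0
Node uu (S = 181.5): continuation = 1/1.03·[0.6500·57.6500 + 0.3500·21.3500] = 43.6359; exercise value = 39.5000 ≤ continuation, so V_uu = 43.6359
Node ud (S = 148.5): continuation = 1/1.03·[0.6500·21.3500 + 0.3500·0.0000] = 13.4733; exercise value = 6.5000 ≤ continuation, so V_ud = 13.4733
Node dd (S = 121.5): continuation = 1/1.03·[0.6500·0.0000 + 0.3500·0.0000] = 0.0000; exercise value = 0.0000 ≤ continuation, so V_dd = 0.0000
Node u (S = 165): continuation = 1/1.03·[0.6500·43.6359 + 0.3500·13.4733] = 32.1155; exercise value = 23.0000 ≤ continuation, so V_u = 32.1155
Node d (S = 135): continuation = 1/1.03·[0.6500·13.4733 + 0.3500·0.0000] = 8.5026; exercise value = 0.0000 ≤ continuation, so V_d = 8.5026
Node 0 (S = 150): continuation = 1/1.03·[0.6500·32.1155 + 0.3500·8.5026] = 23.1563; exercise value = 8.0000 ≤ continuation, so V_0 = 23.1563

$23.16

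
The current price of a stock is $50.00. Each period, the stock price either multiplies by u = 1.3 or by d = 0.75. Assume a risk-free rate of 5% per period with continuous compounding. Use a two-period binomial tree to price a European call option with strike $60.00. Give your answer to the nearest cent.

Risk-neutral probability p = (e^0.05 − 0.75)/(1.3 − 0.75) = 0.3013/0.5500 = 0.5478
Terminal stock prices: S_uu = 84.5, S_ud = 48.75, S_dd = 28.12
Terminal payoffs (S − K): max(24.5, 0) = 24.5, max(-11.25, 0) = 0, max(-31.88, 0) = 0
Node u (S = 65): V_u = e^(−0.05)·[0.5478·24.5000 + 0.4522·0.0000] = 12.7657
Node d (S = 37.5): V_d = e^(−0.05)·[0.5478·0.0000 + 0.4522·0.0000] = 0.0000
Node 0 (S = 50): V_0 = e^(−0.05)·[0.5478·12.7657 + 0.4522·0.0000] = 6.6516

$6.65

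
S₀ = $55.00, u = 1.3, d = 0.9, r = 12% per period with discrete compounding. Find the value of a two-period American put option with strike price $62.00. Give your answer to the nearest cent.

Risk-neutral probability p = (1 + 0.12 − 0.9)/(1.3 − 0.9) = 0.2200/0.4000 = 0.5500
Terminal stock prices: S_uu = 92.95, S_ud = 64.35, S_dd = 44.55
Terminal payoffs (K − S): max(-30.95, 0) = 0, max(-2.35, 0) = 0, max(17.45, 0) = 17.45
Node u (S = 71.5): continuation = 1/1.12·[0.5500·0.0000 + 0.4500·0.0000] = 0.0000; exercise value = 0.0000 ≤ continuation, so V_u = 0.0000
Node d (S = 49.5): continuation = 1/1.12·[0.5500·0.0000 + 0.4500·17.4500] = 7.0112; exercise value = 12.5000 > continuation, so V_d = 12.5000 (exercise)
Node 0 (S = 55): continuation = 1/1.12·[0.5500·0.0000 + 0.4500·12.5000] = 5.0223; exercise value = 7.0000 > continuation, so V_0 = 7.0000 (exercise)

$7.00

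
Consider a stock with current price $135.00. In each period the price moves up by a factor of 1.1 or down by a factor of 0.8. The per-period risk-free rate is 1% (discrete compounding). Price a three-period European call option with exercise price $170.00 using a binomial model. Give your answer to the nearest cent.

Risk-neutral probability p = (1 + 0.01 − 0.8)/(1.1 − 0.8) = 0.2100/0.3000 = 0.7000
Terminal stock prices: S_uuu = 179.7, S_uud = 130.7, S_udd = 95.04, S_ddd = 69.12
Terminal payoffs (S − K): max(9.685, 0) = 9.685, max(-39.32, 0) = 0, max(-74.96, 0) = 0, max(-100.9, 0) = 0
Node uu (S = 163.4): V_uu = 1/1.01·[0.7000·9.6850 + 0.3000·0.0000] = 6.7124
Node ud (S = 118.8): V_ud = 1/1.01·[0.7000·0.0000 + 0.3000·0.0000] = 0.0000
Node dd (S = 86.4): V_dd = 1/1.01·[0.7000·0.0000 + 0.3000·0.0000] = 0.0000
Node u (S = 148.5): V_u = 1/1.01·[0.7000·6.7124 + 0.3000·0.0000] = 4.6521
Node d (S = 108): V_d = 1/1.01·[0.7000·0.0000 + 0.3000·0.0000] = 0.0000
Node 0 (S = 135): V_0 = 1/1.01·[0.7000·4.6521 + 0.3000·0.0000] = 3.2243

$3.22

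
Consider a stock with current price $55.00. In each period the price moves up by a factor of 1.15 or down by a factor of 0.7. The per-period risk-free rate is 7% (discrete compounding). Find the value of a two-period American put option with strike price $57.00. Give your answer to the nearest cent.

$4.70

Risk-neutral probability p = (1 + 0.07 − 0.7)/(1.15 − 0.7) = 0.3700/0.4500 = 0.8222
Terminal stock prices: S_uu = 72.74, S_ud = 44.27, S_dd = 26.95
Terminal payoffs (K − S): max(-15.74, 0) = 0, max(12.73, 0) = 12.73, max(30.05, 0) = 30.05
Node u (S = 63.25): continuation = 1/1.07·[0.8222·0.0000 + 0.1778·12.7250] = 2.1142; exercise value = 0.0000 ≤ continuation, so V_u = 2.1142
Node d (S = 38.5): continuation = 1/1.07·[0.8222·12.7250 + 0.1778·30.0500] = 14.7710; exercise value = 18.5000 > continuation, so V_d = 18.5000 (exercise)
Node 0 (S = 55): continuation = 1/1.07·[0.8222·2.1142 + 0.1778·18.5000] = 4.6984; exercise value = 2.0000 ≤ continuation, so V_0 = 4.6984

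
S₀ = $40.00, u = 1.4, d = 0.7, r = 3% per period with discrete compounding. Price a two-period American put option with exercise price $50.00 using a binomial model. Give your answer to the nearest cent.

$13.83

Risk-neutral probability p = (1 + 0.03 − 0.7)/(1.4 − 0.7) = 0.3300/0.7000 = 0.4714
Terminal stock prices: S_uu = 78.4, S_ud = 39.2, S_dd = 19.6
Terminal payoffs (K − S): max(-28.4, 0) = 0, max(10.8, 0) = 10.8, max(30.4, 0) = 30.4
Node u (S = 56): continuation = 1/1.03·[0.4714·0.0000 + 0.5286·10.8000] = 5.5423; exercise value = 0.0000 ≤ continuation, so V_u = 5.5423
Node d (S = 28): continuation = 1/1.03·[0.4714·10.8000 + 0.5286·30.4000] = 20.5437; exercise value = 22.0000 > continuation, so V_d = 22.0000 (exercise)
Node 0 (S = 40): continuation = 1/1.03·[0.4714·5.5423 + 0.5286·22.0000] = 13.8266; exercise value = 10.0000 ≤ continuation, so V_0 = 13.8266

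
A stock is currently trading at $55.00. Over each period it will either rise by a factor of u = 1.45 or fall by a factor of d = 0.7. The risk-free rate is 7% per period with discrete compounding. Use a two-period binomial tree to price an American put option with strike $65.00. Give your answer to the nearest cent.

Risk-neutral probability p = (1 + 0.07 − 0.7)/(1.45 − 0.7) = 0.3700/0.7500 = 0.4933
Terminal stock prices: S_uu = 115.6, S_ud = 55.82, S_dd = 26.95
Terminal payoffs (K − S): max(-50.64, 0) = 0, max(9.175, 0) = 9.175, max(38.05, 0) = 38.05
Node u (S = 79.75): continuation = 1/1.07·[0.4933·0.0000 + 0.5067·9.1750] = 4.3445; exercise value = 0.0000 ≤ continuation, so V_u = 4.3445
Node d (S = 38.5): continuation = 1/1.07·[0.4933·9.1750 + 0.5067·38.0500] = 22.2477; exercise value = 26.5000 > continuation, so V_d = 26.5000 (exercise)
Node 0 (S = 55): continuation = 1/1.07·[0.4933·4.3445 + 0.5067·26.5000] = 14.5514; exercise value = 10.0000 ≤ continuation, so V_0 = 14.5514

$14.55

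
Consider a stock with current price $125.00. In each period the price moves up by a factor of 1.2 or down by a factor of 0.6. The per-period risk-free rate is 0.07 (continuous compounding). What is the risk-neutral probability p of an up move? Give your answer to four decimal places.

p = 0.7875

Risk-neutral probability p = (e^0.07 − 0.6)/(1.2 − 0.6) = 0.4725/0.6000 = 0.7875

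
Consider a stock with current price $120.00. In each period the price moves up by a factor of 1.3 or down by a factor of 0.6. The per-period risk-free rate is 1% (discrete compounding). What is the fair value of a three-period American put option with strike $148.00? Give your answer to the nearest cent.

$47.74

Risk-neutral probability p = (1 + 0.01 − 0.6)/(1.3 − 0.6) = 0.4100/0.7000 = 0.5857
Terminal stock prices: S_uuu = 263.6, S_uud = 121.7, S_udd = 56.16, S_ddd = 25.92
Terminal payoffs (K − S): max(-115.6, 0) = 0, max(26.32, 0) = 26.32, max(91.84, 0) = 91.84, max(122.1, 0) = 122.1
Node uu (S = 202.8): continuation = 1/1.01·[0.5857·0.0000 + 0.4143·26.3200] = 10.7960; exercise value = 0.0000 ≤ continuation, so V_uu = 10.7960
Node ud (S = 93.6): continuation = 1/1.01·[0.5857·26.3200 + 0.4143·91.8400] = 52.9347; exercise value = 54.4000 > continuation, so V_ud = 54.4000 (exercise)
Node dd (S = 43.2): continuation = 1/1.01·[0.5857·91.8400 + 0.4143·122.0800] = 103.3347; exercise value = 104.8000 > continuation, so V_dd = 104.8000 (exercise)
Node u (S = 156): continuation = 1/1.01·[0.5857·10.7960 + 0.4143·54.4000] = 28.5748; exercise value = 0.0000 ≤ continuation, so V_u = 28.5748
Node d (S = 72): continuation = 1/1.01·[0.5857·54.4000 + 0.4143·104.8000] = 74.5347; exercise value = 76.0000 > continuation, so V_d = 76.0000 (exercise)
Node 0 (S = 120): continuation = 1/1.01·[0.5857·28.5748 + 0.4143·76.0000] = 47.7449; exercise value = 28.0000 ≤ continuation, so V_0 = 47.7449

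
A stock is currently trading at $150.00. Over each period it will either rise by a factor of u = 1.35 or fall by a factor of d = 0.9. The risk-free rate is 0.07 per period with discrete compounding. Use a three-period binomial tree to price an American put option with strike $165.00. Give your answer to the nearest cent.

$17.56

Risk-neutral probability p = (1 + 0.07 − 0.9)/(1.35 − 0.9) = 0.1700/0.4500 = 0.3778
Terminal stock prices: S_uuu = 369.1, S_uud = 246, S_udd = 164, S_ddd = 109.4
Terminal payoffs (K − S): max(-204.1, 0) = 0, max(-81.04, 0) = 0, max(0.975, 0) = 0.975, max(55.65, 0) = 55.65
Node uu (S = 273.4): continuation = 1/1.07·[0.3778·0.0000 + 0.6222·0.0000] = 0.0000; exercise value = 0.0000 ≤ continuation, so V_uu = 0.0000
Node ud (S = 182.2): continuation = 1/1.07·[0.3778·0.0000 + 0.6222·0.9750] = 0.5670; exercise value = 0.0000 ≤ continuation, so V_ud = 0.5670
Node dd (S = 121.5): continuation = 1/1.07·[0.3778·0.9750 + 0.6222·55.6500] = 32.7056; exercise value = 43.5000 > continuation, so V_dd = 43.5000 (exercise)
Node u (S = 202.5): continuation = 1/1.07·[0.3778·0.0000 + 0.6222·0.5670] = 0.3297; exercise value = 0.0000 ≤ continuation, so V_u = 0.3297
Node d (S = 135): continuation = 1/1.07·[0.3778·0.5670 + 0.6222·43.5000] = 25.4961; exercise value = 30.0000 > continuation, so V_d = 30.0000 (exercise)
Node 0 (S = 150): continuation = 1/1.07·[0.3778·0.3297 + 0.6222·30.0000] = 17.5619; exercise value = 15.0000 ≤ continuation, so V_0 = 17.5619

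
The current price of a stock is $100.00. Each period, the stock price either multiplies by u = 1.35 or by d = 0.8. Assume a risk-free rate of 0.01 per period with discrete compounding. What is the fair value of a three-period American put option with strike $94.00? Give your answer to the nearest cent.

$13.39

Risk-neutral probability p = (1 + 0.01 − 0.8)/(1.35 − 0.8) = 0.2100/0.5500 = 0.3818
Terminal stock prices: S_uuu = 246, S_uud = 145.8, S_udd = 86.4, S_ddd = 51.2
Terminal payoffs (K − S): max(-152, 0) = 0, max(-51.8, 0) = 0, max(7.6, 0) = 7.6, max(42.8, 0) = 42.8
Node uu (S = 182.3): continuation = 1/1.01·[0.3818·0.0000 + 0.6182·0.0000] = 0.0000; exercise value = 0.0000 ≤ continuation, so V_uu = 0.0000
Node ud (S = 108): continuation = 1/1.01·[0.3818·0.0000 + 0.6182·7.6000] = 4.6517; exercise value = 0.0000 ≤ continuation, so V_ud = 4.6517
Node dd (S = 64): continuation = 1/1.01·[0.3818·7.6000 + 0.6182·42.8000] = 29.0693; exercise value = 30.0000 > continuation, so V_dd = 30.0000 (exercise)
Node u (S = 135): continuation = 1/1.01·[0.3818·0.0000 + 0.6182·4.6517] = 2.8471; exercise value = 0.0000 ≤ continuation, so V_u = 2.8471
Node d (S = 80): continuation = 1/1.01·[0.3818·4.6517 + 0.6182·30.0000] = 20.1203; exercise value = 14.0000 ≤ continuation, so V_d = 20.1203
Node 0 (S = 100): continuation = 1/1.01·[0.3818·2.8471 + 0.6182·20.1203] = 13.3912; exercise value = 0.0000 ≤ continuation, so V_0 = 13.3912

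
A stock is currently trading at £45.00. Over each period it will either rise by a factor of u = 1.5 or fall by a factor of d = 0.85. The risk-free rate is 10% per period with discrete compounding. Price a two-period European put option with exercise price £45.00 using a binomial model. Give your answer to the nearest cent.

£3.91

Risk-neutral probability p = (1 + 0.1 − 0.85)/(1.5 − 0.85) = 0.2500/0.6500 = 0.3846
Terminal stock prices: S_uu = 101.2, S_ud = 57.38, S_dd = 32.51
Terminal payoffs (K − S): max(-56.25, 0) = 0, max(-12.38, 0) = 0, max(12.49, 0) = 12.49
Node u (S = 67.5): V_u = 1/1.1·[0.3846·0.0000 + 0.6154·0.0000] = 0.0000
Node d (S = 38.25): V_d = 1/1.1·[0.3846·0.0000 + 0.6154·12.4875] = 6.9860
Node 0 (S = 45): V_0 = 1/1.1·[0.3846·0.0000 + 0.6154·6.9860] = 3.9083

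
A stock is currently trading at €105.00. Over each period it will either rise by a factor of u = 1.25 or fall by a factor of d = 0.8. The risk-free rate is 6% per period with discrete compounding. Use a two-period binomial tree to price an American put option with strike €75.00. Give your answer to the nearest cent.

Risk-neutral probability p = (1 + 0.06 − 0.8)/(1.25 − 0.8) = 0.2600/0.4500 = 0.5778
Terminal stock prices: S_uu = 164.1, S_ud = 105, S_dd = 67.2
Terminal payoffs (K − S): max(-89.06, 0) = 0, max(-30, 0) = 0, max(7.8, 0) = 7.8
Node u (S = 131.2): continuation = 1/1.06·[0.5778·0.0000 + 0.4222·0.0000] = 0.0000; exercise value = 0.0000 ≤ continuation, so V_u = 0.0000
Node d (S = 84): continuation = 1/1.06·[0.5778·0.0000 + 0.4222·7.8000] = 3.1069; exercise value = 0.0000 ≤ continuation, so V_d = 3.1069
Node 0 (S = 105): continuation = 1/1.06·[0.5778·0.0000 + 0.4222·3.1069] = 1.2376; exercise value = 0.0000 ≤ continuation, so V_0 = 1.2376

€1.24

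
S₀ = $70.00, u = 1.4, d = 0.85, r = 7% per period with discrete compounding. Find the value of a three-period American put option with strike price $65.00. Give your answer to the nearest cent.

Risk-neutral probability p = (1 + 0.07 − 0.85)/(1.4 − 0.85) = 0.2200/0.5500 = 0.4000
Terminal stock prices: S_uuu = 192.1, S_uud = 116.6, S_udd = 70.8, S_ddd = 42.99
Terminal payoffs (K − S): max(-127.1, 0) = 0, max(-51.62, 0) = 0, max(-5.805, 0) = 0, max(22.01, 0) = 22.01
Node uu (S = 137.2): continuation = 1/1.07·[0.4000·0.0000 + 0.6000·0.0000] = 0.0000; exercise value = 0.0000 ≤ continuation, so V_uu = 0.0000
Node ud (S = 83.3): continuation = 1/1.07·[0.4000·0.0000 + 0.6000·0.0000] = 0.0000; exercise value = 0.0000 ≤ continuation, so V_ud = 0.0000
Node dd (S = 50.57): continuation = 1/1.07·[0.4000·0.0000 + 0.6000·22.0113] = 12.3428; exercise value = 14.4250 > continuation, so V_dd = 14.4250 (exercise)
Node u (S = 98): continuation = 1/1.07·[0.4000·0.0000 + 0.6000·0.0000] = 0.0000; exercise value = 0.0000 ≤ continuation, so V_u = 0.0000
Node d (S = 59.5): continuation = 1/1.07·[0.4000·0.0000 + 0.6000·14.4250] = 8.0888; exercise value = 5.5000 ≤ continuation, so V_d = 8.0888
Node 0 (S = 70): continuation = 1/1.07·[0.4000·0.0000 + 0.6000·8.0888] = 4.5358; exercise value = 0.0000 ≤ continuation, so V_0 = 4.5358

$4.54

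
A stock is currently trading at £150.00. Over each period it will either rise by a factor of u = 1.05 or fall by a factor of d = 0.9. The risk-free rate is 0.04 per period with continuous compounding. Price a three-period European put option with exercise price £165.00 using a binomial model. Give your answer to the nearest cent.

Risk-neutral probability p = (e^0.04 − 0.9)/(1.05 − 0.9) = 0.1408/0.1500 = 0.9387
Terminal stock prices: S_uuu = 173.6, S_uud = 148.8, S_udd = 127.6, S_ddd = 109.4
Terminal payoffs (K − S): max(-8.644, 0) = 0, max(16.16, 0) = 16.16, max(37.42, 0) = 37.42, max(55.65, 0) = 55.65
Node uu (S = 165.4): V_uu = e^(−0.04)·[0.9387·0.0000 + 0.0613·16.1625] = 0.9513
Node ud (S = 141.8): V_ud = e^(−0.04)·[0.9387·16.1625 + 0.0613·37.4250] = 16.7803
Node dd (S = 121.5): V_dd = e^(−0.04)·[0.9387·37.4250 + 0.0613·55.6500] = 37.0303
Node u (S = 157.5): V_u = e^(−0.04)·[0.9387·0.9513 + 0.0613·16.7803] = 1.8457
Node d (S = 135): V_d = e^(−0.04)·[0.9387·16.7803 + 0.0613·37.0303] = 17.3142
Node 0 (S = 150): V_0 = e^(−0.04)·[0.9387·1.8457 + 0.0613·17.3142] = 2.6838

£2.68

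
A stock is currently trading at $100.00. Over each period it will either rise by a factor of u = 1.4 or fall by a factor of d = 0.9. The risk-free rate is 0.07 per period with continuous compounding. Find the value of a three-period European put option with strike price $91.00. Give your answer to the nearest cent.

$4.12

Risk-neutral probability p = (e^0.07 − 0.9)/(1.4 − 0.9) = 0.1725/0.5000 = 0.3450
Terminal stock prices: S_uuu = 274.4, S_uud = 176.4, S_udd = 113.4, S_ddd = 72.9
Terminal payoffs (K − S): max(-183.4, 0) = 0, max(-85.4, 0) = 0, max(-22.4, 0) = 0, max(18.1, 0) = 18.1
Node uu (S = 196): V_uu = e^(−0.07)·[0.3450·0.0000 + 0.6550·0.0000] = 0.0000
Node ud (S = 126): V_ud = e^(−0.07)·[0.3450·0.0000 + 0.6550·0.0000] = 0.0000
Node dd (S = 81): V_dd = e^(−0.07)·[0.3450·0.0000 + 0.6550·18.1000] = 11.0537
Node u (S = 140): V_u = e^(−0.07)·[0.3450·0.0000 + 0.6550·0.0000] = 0.0000
Node d (S = 90): V_d = e^(−0.07)·[0.3450·0.0000 + 0.6550·11.0537] = 6.7505
Node 0 (S = 100): V_0 = e^(−0.07)·[0.3450·0.0000 + 0.6550·6.7505] = 4.1226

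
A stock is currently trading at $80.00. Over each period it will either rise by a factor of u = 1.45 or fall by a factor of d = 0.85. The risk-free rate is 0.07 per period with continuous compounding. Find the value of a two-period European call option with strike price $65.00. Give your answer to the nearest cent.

Risk-neutral probability p = (e^0.07 − 0.85)/(1.45 − 0.85) = 0.2225/0.6000 = 0.3708
Terminal stock prices: S_uu = 168.2, S_ud = 98.6, S_dd = 57.8
Terminal payoffs (S − K): max(103.2, 0) = 103.2, max(33.6, 0) = 33.6, max(-7.2, 0) = 0
Node u (S = 116): V_u = e^(−0.07)·[0.3708·103.2000 + 0.6292·33.6000] = 55.3944
Node d (S = 68): V_d = e^(−0.07)·[0.3708·33.6000 + 0.6292·0.0000] = 11.6181
Node 0 (S = 80): V_0 = e^(−0.07)·[0.3708·55.3944 + 0.6292·11.6181] = 25.9694

$25.97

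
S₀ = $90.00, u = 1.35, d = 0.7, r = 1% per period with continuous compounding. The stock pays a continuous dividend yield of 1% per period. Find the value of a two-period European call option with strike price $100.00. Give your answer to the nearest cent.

Per-period risk-free factor R = e^0.01 = 1.0101; dividend-adjusted growth = e^(0.01−0.01) = 1.0000.
Risk-neutral probability p = (1.0000 − 0.7)/(1.35 − 0.7) = 0.3000/0.6500 = 0.4615
Terminal stock prices: S_uu = 164, S_ud = 85.05, S_dd = 44.1
Terminal payoffs (S − K): max(64.03, 0) = 64.03, max(-14.95, 0) = 0, max(-55.9, 0) = 0
Node u (S = 121.5): V_u = e^(−0.01)·[0.4615·64.0250 + 0.5385·0.0000] = 29.2560
Node d (S = 63): V_d = e^(−0.01)·[0.4615·0.0000 + 0.5385·0.0000] = 0.0000
Node 0 (S = 90): V_0 = e^(−0.01)·[0.4615·29.2560 + 0.5385·0.0000] = 13.3684

$13.37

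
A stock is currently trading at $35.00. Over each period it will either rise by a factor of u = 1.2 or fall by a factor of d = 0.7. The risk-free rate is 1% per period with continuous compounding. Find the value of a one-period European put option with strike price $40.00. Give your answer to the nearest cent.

$5.83

Risk-neutral probability p = (e^0.01 − 0.7)/(1.2 − 0.7) = 0.3101/0.5000 = 0.6201
Terminal stock prices: S_u = 42, S_d = 24.5
Terminal payoffs (K − S): max(-2, 0) = 0, max(15.5, 0) = 15.5
Node 0 (S = 35): V_0 = e^(−0.01)·[0.6201·0.0000 + 0.3799·15.5000] = 5.8299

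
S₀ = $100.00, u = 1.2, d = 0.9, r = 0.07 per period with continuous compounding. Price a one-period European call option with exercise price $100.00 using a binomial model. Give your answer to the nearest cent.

$10.72

Risk-neutral probability p = (e^0.07 − 0.9)/(1.2 − 0.9) = 0.1725/0.3000 = 0.5750
Terminal stock prices: S_u = 120, S_d = 90
Terminal payoffs (S − K): max(20, 0) = 20, max(-10, 0) = 0
Node 0 (S = 100): V_0 = e^(−0.07)·[0.5750·20.0000 + 0.4250·0.0000] = 10.7230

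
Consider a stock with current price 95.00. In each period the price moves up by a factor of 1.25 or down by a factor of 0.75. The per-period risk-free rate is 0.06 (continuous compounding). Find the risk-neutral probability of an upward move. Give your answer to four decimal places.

Risk-neutral probability p = (e^0.06 − 0.75)/(1.25 − 0.75) = 0.3118/0.5000 = 0.6237

p = 0.6237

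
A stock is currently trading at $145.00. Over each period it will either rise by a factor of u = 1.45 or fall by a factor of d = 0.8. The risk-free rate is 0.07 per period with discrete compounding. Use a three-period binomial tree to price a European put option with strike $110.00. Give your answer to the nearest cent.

Risk-neutral probability p = (1 + 0.07 − 0.8)/(1.45 − 0.8) = 0.2700/0.6500 = 0.4154
Terminal stock prices: S_uuu = 442.1, S_uud = 243.9, S_udd = 134.6, S_ddd = 74.24
Terminal payoffs (K − S): max(-332.1, 0) = 0, max(-133.9, 0) = 0, max(-24.56, 0) = 0, max(35.76, 0) = 35.76
Node uu (S = 304.9): V_uu = 1/1.07·[0.4154·0.0000 + 0.5846·0.0000] = 0.0000
Node ud (S = 168.2): V_ud = 1/1.07·[0.4154·0.0000 + 0.5846·0.0000] = 0.0000
Node dd (S = 92.8): V_dd = 1/1.07·[0.4154·0.0000 + 0.5846·35.7600] = 19.5382
Node u (S = 210.2): V_u = 1/1.07·[0.4154·0.0000 + 0.5846·0.0000] = 0.0000
Node d (S = 116): V_d = 1/1.07·[0.4154·0.0000 + 0.5846·19.5382] = 10.6751
Node 0 (S = 145): V_0 = 1/1.07·[0.4154·0.0000 + 0.5846·10.6751] = 5.8325

$5.83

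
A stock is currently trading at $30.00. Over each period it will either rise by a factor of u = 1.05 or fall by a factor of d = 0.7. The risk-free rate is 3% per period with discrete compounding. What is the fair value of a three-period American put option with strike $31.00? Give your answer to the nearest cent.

$1.37

Risk-neutral probability p = (1 + 0.03 − 0.7)/(1.05 − 0.7) = 0.3300/0.3500 = 0.9429
Terminal stock prices: S_uuu = 34.73, S_uud = 23.15, S_udd = 15.43, S_ddd = 10.29
Terminal payoffs (K − S): max(-3.729, 0) = 0, max(7.848, 0) = 7.848, max(15.57, 0) = 15.57, max(20.71, 0) = 20.71
Node uu (S = 33.08): continuation = 1/1.03·[0.9429·0.0000 + 0.0571·7.8475] = 0.4354; exercise value = 0.0000 ≤ continuation, so V_uu = 0.4354
Node ud (S = 22.05): continuation = 1/1.03·[0.9429·7.8475 + 0.0571·15.5650] = 8.0471; exercise value = 8.9500 > continuation, so V_ud = 8.9500 (exercise)
Node dd (S = 14.7): continuation = 1/1.03·[0.9429·15.5650 + 0.0571·20.7100] = 15.3971; exercise value = 16.3000 > continuation, so V_dd = 16.3000 (exercise)
Node u (S = 31.5): continuation = 1/1.03·[0.9429·0.4354 + 0.0571·8.9500] = 0.8951; exercise value = 0.0000 ≤ continuation, so V_u = 0.8951
Node d (S = 21): continuation = 1/1.03·[0.9429·8.9500 + 0.0571·16.3000] = 9.0971; exercise value = 10.0000 > continuation, so V_d = 10.0000 (exercise)
Node 0 (S = 30): continuation = 1/1.03·[0.9429·0.8951 + 0.0571·10.0000] = 1.3741; exercise value = 1.0000 ≤ continuation, so V_0 = 1.3741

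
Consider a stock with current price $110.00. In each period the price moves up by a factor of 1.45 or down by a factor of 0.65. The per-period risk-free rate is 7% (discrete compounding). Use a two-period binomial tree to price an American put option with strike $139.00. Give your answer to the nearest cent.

$37.66

Risk-neutral probability p = (1 + 0.07 − 0.65)/(1.45 − 0.65) = 0.4200/0.8000 = 0.5250
Terminal stock prices: S_uu = 231.3, S_ud = 103.7, S_dd = 46.48
Terminal payoffs (K − S): max(-92.28, 0) = 0, max(35.33, 0) = 35.33, max(92.53, 0) = 92.53
Node u (S = 159.5): continuation = 1/1.07·[0.5250·0.0000 + 0.4750·35.3250] = 15.6817; exercise value = 0.0000 ≤ continuation, so V_u = 15.6817
Node d (S = 71.5): continuation = 1/1.07·[0.5250·35.3250 + 0.4750·92.5250] = 58.4065; exercise value = 67.5000 > continuation, so V_d = 67.5000 (exercise)
Node 0 (S = 110): continuation = 1/1.07·[0.5250·15.6817 + 0.4750·67.5000] = 37.6592; exercise value = 29.0000 ≤ continuation, so V_0 = 37.6592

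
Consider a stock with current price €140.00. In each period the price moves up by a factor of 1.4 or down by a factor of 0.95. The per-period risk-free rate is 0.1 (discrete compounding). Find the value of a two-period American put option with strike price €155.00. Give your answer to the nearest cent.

€15.00

Risk-neutral probability p = (1 + 0.1 − 0.95)/(1.4 − 0.95) = 0.1500/0.4500 = 0.3333
Terminal stock prices: S_uu = 274.4, S_ud = 186.2, S_dd = 126.3
Terminal payoffs (K − S): max(-119.4, 0) = 0, max(-31.2, 0) = 0, max(28.65, 0) = 28.65
Node u (S = 196): continuation = 1/1.1·[0.3333·0.0000 + 0.6667·0.0000] = 0.0000; exercise value = 0.0000 ≤ continuation, so V_u = 0.0000
Node d (S = 133): continuation = 1/1.1·[0.3333·0.0000 + 0.6667·28.6500] = 17.3636; exercise value = 22.0000 > continuation, so V_d = 22.0000 (exercise)
Node 0 (S = 140): continuation = 1/1.1·[0.3333·0.0000 + 0.6667·22.0000] = 13.3333; exercise value = 15.0000 > continuation, so V_0 = 15.0000 (exercise)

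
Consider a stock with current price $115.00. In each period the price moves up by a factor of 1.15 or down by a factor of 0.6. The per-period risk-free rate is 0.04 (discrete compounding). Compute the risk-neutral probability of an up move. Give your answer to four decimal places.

Risk-neutral probability p = (1 + 0.04 − 0.6)/(1.15 − 0.6) = 0.4400/0.5500 = 0.8000

p = 0.8000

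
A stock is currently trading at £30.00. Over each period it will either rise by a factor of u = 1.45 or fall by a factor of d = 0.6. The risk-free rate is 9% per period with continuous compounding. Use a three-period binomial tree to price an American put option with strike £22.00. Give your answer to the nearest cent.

£2.63

Risk-neutral probability p = (e^0.09 − 0.6)/(1.45 − 0.6) = 0.4942/0.8500 = 0.5814
Terminal stock prices: S_uuu = 91.46, S_uud = 37.84, S_udd = 15.66, S_ddd = 6.48
Terminal payoffs (K − S): max(-69.46, 0) = 0, max(-15.84, 0) = 0, max(6.34, 0) = 6.34, max(15.52, 0) = 15.52
Node uu (S = 63.08): continuation = e^(−0.09)·[0.5814·0.0000 + 0.4186·0.0000] = 0.0000; exercise value = 0.0000 ≤ continuation, so V_uu = 0.0000
Node ud (S = 26.1): continuation = e^(−0.09)·[0.5814·0.0000 + 0.4186·6.3400] = 2.4256; exercise value = 0.0000 ≤ continuation, so V_ud = 2.4256
Node dd (S = 10.8): continuation = e^(−0.09)·[0.5814·6.3400 + 0.4186·15.5200] = 9.3065; exercise value = 11.2000 > continuation, so V_dd = 11.2000 (exercise)
Node u (S = 43.5): continuation = e^(−0.09)·[0.5814·0.0000 + 0.4186·2.4256] = 0.9280; exercise value = 0.0000 ≤ continuation, so V_u = 0.9280
Node d (S = 18): continuation = e^(−0.09)·[0.5814·2.4256 + 0.4186·11.2000] = 5.5738; exercise value = 4.0000 ≤ continuation, so V_d = 5.5738
Node 0 (S = 30): continuation = e^(−0.09)·[0.5814·0.9280 + 0.4186·5.5738] = 2.6256; exercise value = 0.0000 ≤ continuation, so V_0 = 2.6256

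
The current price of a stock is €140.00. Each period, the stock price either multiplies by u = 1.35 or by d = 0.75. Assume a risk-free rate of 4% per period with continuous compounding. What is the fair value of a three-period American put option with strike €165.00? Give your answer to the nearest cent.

€36.41

Risk-neutral probability p = (e^0.04 − 0.75)/(1.35 − 0.75) = 0.2908/0.6000 = 0.4847
Terminal stock prices: S_uuu = 344.5, S_uud = 191.4, S_udd = 106.3, S_ddd = 59.06
Terminal payoffs (K − S): max(-179.5, 0) = 0, max(-26.36, 0) = 0, max(58.69, 0) = 58.69, max(105.9, 0) = 105.9
Node uu (S = 255.2): continuation = e^(−0.04)·[0.4847·0.0000 + 0.5153·0.0000] = 0.0000; exercise value = 0.0000 ≤ continuation, so V_uu = 0.0000
Node ud (S = 141.8): continuation = e^(−0.04)·[0.4847·0.0000 + 0.5153·58.6875] = 29.0567; exercise value = 23.2500 ≤ continuation, so V_ud = 29.0567
Node dd (S = 78.75): continuation = e^(−0.04)·[0.4847·58.6875 + 0.5153·105.9375] = 79.7803; exercise value = 86.2500 > continuation, so V_dd = 86.2500 (exercise)
Node u (S = 189): continuation = e^(−0.04)·[0.4847·0.0000 + 0.5153·29.0567] = 14.3863; exercise value = 0.0000 ≤ continuation, so V_u = 14.3863
Node d (S = 105): continuation = e^(−0.04)·[0.4847·29.0567 + 0.5153·86.2500] = 56.2343; exercise value = 60.0000 > continuation, so V_d = 60.0000 (exercise)
Node 0 (S = 140): continuation = e^(−0.04)·[0.4847·14.3863 + 0.5153·60.0000] = 36.4060; exercise value = 25.0000 ≤ continuation, so V_0 = 36.4060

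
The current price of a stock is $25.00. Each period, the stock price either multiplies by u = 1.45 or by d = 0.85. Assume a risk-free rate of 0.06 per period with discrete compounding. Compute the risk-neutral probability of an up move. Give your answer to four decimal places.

Risk-neutral probability p = (1 + 0.06 − 0.85)/(1.45 − 0.85) = 0.2100/0.6000 = 0.3500

p = 0.3500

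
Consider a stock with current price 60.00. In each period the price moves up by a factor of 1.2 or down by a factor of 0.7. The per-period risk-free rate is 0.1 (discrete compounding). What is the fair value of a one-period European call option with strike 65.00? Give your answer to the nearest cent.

5.09

Risk-neutral probability p = (1 + 0.1 − 0.7)/(1.2 − 0.7) = 0.4000/0.5000 = 0.8000
Terminal stock prices: S_u = 72, S_d = 42
Terminal payoffs (S − K): max(7, 0) = 7, max(-23, 0) = 0
Node 0 (S = 60): V_0 = 1/1.1·[0.8000·7.0000 + 0.2000·0.0000] = 5.0909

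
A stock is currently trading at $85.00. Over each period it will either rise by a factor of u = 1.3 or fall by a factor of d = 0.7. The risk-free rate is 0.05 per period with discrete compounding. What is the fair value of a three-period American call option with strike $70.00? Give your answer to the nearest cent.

$31.24

Risk-neutral probability p = (1 + 0.05 − 0.7)/(1.3 − 0.7) = 0.3500/0.6000 = 0.5833
Terminal stock prices: S_uuu = 186.7, S_uud = 100.6, S_udd = 54.14, S_ddd = 29.15
Terminal payoffs (S − K): max(116.7, 0) = 116.7, max(30.55, 0) = 30.55, max(-15.86, 0) = 0, max(-40.85, 0) = 0
Node uu (S = 143.7): continuation = 1/1.05·[0.5833·116.7450 + 0.4167·30.5550] = 76.9833; exercise value = 73.6500 ≤ continuation, so V_uu = 76.9833
Node ud (S = 77.35): continuation = 1/1.05·[0.5833·30.5550 + 0.4167·0.0000] = 16.9750; exercise value = 7.3500 ≤ continuation, so V_ud = 16.9750
Node dd (S = 41.65): continuation = 1/1.05·[0.5833·0.0000 + 0.4167·0.0000] = 0.0000; exercise value = 0.0000 ≤ continuation, so V_dd = 0.0000
Node u (S = 110.5): continuation = 1/1.05·[0.5833·76.9833 + 0.4167·16.9750] = 49.5046; exercise value = 40.5000 ≤ continuation, so V_u = 49.5046
Node d (S = 59.5): continuation = 1/1.05·[0.5833·16.9750 + 0.4167·0.0000] = 9.4306; exercise value = 0.0000 ≤ continuation, so V_d = 9.4306
Node 0 (S = 85): continuation = 1/1.05·[0.5833·49.5046 + 0.4167·9.4306] = 31.2449; exercise value = 15.0000 ≤ continuation, so V_0 = 31.2449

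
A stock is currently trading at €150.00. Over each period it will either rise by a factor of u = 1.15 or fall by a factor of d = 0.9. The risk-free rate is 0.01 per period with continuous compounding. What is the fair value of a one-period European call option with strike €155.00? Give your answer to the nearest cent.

Risk-neutral probability p = (e^0.01 − 0.9)/(1.15 − 0.9) = 0.1101/0.2500 = 0.4402
Terminal stock prices: S_u = 172.5, S_d = 135
Terminal payoffs (S − K): max(17.5, 0) = 17.5, max(-20, 0) = 0
Node 0 (S = 150): V_0 = e^(−0.01)·[0.4402·17.5000 + 0.5598·0.0000] = 7.6269

€7.63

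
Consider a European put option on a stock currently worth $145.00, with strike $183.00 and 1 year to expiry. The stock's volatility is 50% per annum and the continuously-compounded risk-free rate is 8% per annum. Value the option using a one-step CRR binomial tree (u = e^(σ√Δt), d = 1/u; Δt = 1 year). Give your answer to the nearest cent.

CRR parameters: u = e^(σ√Δt) = e^(0.5·√1) = 1.6487, d = 1/u = 0.6065
Per-period rate: rΔt = 0.08·1 = 0.08, so R = e^0.08 = 1.0833
Risk-neutral probability p = (e^0.08 − 0.6065)/(1.6487 − 0.6065) = 0.4768/1.0422 = 0.4575
Terminal stock prices: S_u = 239.1, S_d = 87.95
Terminal payoffs (K − S): max(-56.06, 0) = 0, max(95.05, 0) = 95.05
Node 0 (S = 145): V_0 = e^(−0.08)·[0.4575·0.0000 + 0.5425·95.0531] = 47.6055

$47.61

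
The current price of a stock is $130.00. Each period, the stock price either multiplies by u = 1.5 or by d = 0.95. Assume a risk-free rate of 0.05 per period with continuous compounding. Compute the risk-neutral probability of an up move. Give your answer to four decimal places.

Risk-neutral probability p = (e^0.05 − 0.95)/(1.5 − 0.95) = 0.1013/0.5500 = 0.1841

p = 0.1841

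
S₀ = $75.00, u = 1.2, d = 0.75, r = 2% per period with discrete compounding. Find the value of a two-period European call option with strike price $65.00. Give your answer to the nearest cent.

$16.03

Risk-neutral probability p = (1 + 0.02 − 0.75)/(1.2 − 0.75) = 0.2700/0.4500 = 0.6000
Terminal stock prices: S_uu = 108, S_ud = 67.5, S_dd = 42.19
Terminal payoffs (S − K): max(43, 0) = 43, max(2.5, 0) = 2.5, max(-22.81, 0) = 0
Node u (S = 90): V_u = 1/1.02·[0.6000·43.0000 + 0.4000·2.5000] = 26.2745
Node d (S = 56.25): V_d = 1/1.02·[0.6000·2.5000 + 0.4000·0.0000] = 1.4706
Node 0 (S = 75): V_0 = 1/1.02·[0.6000·26.2745 + 0.4000·1.4706] = 16.0323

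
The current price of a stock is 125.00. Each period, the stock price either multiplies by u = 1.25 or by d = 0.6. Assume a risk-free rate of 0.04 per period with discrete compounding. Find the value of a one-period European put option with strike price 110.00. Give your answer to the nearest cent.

Risk-neutral probability p = (1 + 0.04 − 0.6)/(1.25 − 0.6) = 0.4400/0.6500 = 0.6769
Terminal stock prices: S_u = 156.2, S_d = 75
Terminal payoffs (K − S): max(-46.25, 0) = 0, max(35, 0) = 35
Node 0 (S = 125): V_0 = 1/1.04·[0.6769·0.0000 + 0.3231·35.0000] = 10.8728

10.87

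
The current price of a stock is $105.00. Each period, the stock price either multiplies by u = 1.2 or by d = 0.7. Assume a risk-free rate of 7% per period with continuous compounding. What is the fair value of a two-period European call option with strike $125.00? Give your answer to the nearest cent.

$12.64

Risk-neutral probability p = (e^0.07 − 0.7)/(1.2 − 0.7) = 0.3725/0.5000 = 0.7450
Terminal stock prices: S_uu = 151.2, S_ud = 88.2, S_dd = 51.45
Terminal payoffs (S − K): max(26.2, 0) = 26.2, max(-36.8, 0) = 0, max(-73.55, 0) = 0
Node u (S = 126): V_u = e^(−0.07)·[0.7450·26.2000 + 0.2550·0.0000] = 18.1998
Node d (S = 73.5): V_d = e^(−0.07)·[0.7450·0.0000 + 0.2550·0.0000] = 0.0000
Node 0 (S = 105): V_0 = e^(−0.07)·[0.7450·18.1998 + 0.2550·0.0000] = 12.6425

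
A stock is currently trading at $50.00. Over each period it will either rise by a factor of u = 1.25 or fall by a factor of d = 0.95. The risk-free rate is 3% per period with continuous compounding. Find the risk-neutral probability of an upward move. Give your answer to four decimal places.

Risk-neutral probability p = (e^0.03 − 0.95)/(1.25 − 0.95) = 0.0805/0.3000 = 0.2682

p = 0.2682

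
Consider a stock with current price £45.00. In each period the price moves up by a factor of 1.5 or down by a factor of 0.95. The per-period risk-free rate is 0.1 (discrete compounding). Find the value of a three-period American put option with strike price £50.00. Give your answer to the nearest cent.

£5.00

Risk-neutral probability p = (1 + 0.1 − 0.95)/(1.5 − 0.95) = 0.1500/0.5500 = 0.2727
Terminal stock prices: S_uuu = 151.9, S_uud = 96.19, S_udd = 60.92, S_ddd = 38.58
Terminal payoffs (K − S): max(-101.9, 0) = 0, max(-46.19, 0) = 0, max(-10.92, 0) = 0, max(11.42, 0) = 11.42
Node uu (S = 101.2): continuation = 1/1.1·[0.2727·0.0000 + 0.7273·0.0000] = 0.0000; exercise value = 0.0000 ≤ continuation, so V_uu = 0.0000
Node ud (S = 64.12): continuation = 1/1.1·[0.2727·0.0000 + 0.7273·0.0000] = 0.0000; exercise value = 0.0000 ≤ continuation, so V_ud = 0.0000
Node dd (S = 40.61): continuation = 1/1.1·[0.2727·0.0000 + 0.7273·11.4181] = 7.5492; exercise value = 9.3875 > continuation, so V_dd = 9.3875 (exercise)
Node u (S = 67.5): continuation = 1/1.1·[0.2727·0.0000 + 0.7273·0.0000] = 0.0000; exercise value = 0.0000 ≤ continuation, so V_u = 0.0000
Node d (S = 42.75): continuation = 1/1.1·[0.2727·0.0000 + 0.7273·9.3875] = 6.2066; exercise value = 7.2500 > continuation, so V_d = 7.2500 (exercise)
Node 0 (S = 45): continuation = 1/1.1·[0.2727·0.0000 + 0.7273·7.2500] = 4.7934; exercise value = 5.0000 > continuation, so V_0 = 5.0000 (exercise)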